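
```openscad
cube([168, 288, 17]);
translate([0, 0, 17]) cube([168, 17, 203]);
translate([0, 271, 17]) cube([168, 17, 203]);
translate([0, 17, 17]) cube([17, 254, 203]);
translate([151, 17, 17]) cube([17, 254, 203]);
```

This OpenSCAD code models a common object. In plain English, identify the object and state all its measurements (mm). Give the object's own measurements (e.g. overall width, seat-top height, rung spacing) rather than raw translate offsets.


An open-topped rectangular box: outside dimensions 168×288×220 mm, with a uniform wall and base thickness of 17 mm. The base is a full 168×288 slab on the floor; four walls sit on top of the base. The front and back walls (the −y and +y sides) span the full width; the two side walls fit between them.


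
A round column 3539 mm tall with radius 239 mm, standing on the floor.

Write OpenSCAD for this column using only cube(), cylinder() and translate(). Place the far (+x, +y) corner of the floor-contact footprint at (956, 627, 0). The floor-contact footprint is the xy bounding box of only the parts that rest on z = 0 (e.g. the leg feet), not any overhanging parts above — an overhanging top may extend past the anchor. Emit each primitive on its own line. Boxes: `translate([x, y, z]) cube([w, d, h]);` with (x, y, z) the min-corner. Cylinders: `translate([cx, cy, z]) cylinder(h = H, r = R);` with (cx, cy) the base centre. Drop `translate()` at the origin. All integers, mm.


translate([717, 388, 0]) cylinder(h = 3539, r = 239);


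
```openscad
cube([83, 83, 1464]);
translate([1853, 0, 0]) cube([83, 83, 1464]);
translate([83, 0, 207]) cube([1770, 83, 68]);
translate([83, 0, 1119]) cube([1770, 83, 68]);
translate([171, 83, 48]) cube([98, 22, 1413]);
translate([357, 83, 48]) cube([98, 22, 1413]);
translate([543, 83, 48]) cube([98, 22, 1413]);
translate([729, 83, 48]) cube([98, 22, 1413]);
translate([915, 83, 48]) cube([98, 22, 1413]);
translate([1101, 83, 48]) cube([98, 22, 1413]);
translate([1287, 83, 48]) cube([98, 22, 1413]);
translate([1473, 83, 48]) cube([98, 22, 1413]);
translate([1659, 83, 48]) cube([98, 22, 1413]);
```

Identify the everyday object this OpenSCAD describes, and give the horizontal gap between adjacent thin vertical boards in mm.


A fence section. The picket gap is 88 mm.

Two posts, two rails, 9 pickets — a fence section. Span 1770 mm holds 9 pickets of 98 mm with 10 equal gaps: ⌊(1770 − 9·98) / 10⌋ = 88 mm.


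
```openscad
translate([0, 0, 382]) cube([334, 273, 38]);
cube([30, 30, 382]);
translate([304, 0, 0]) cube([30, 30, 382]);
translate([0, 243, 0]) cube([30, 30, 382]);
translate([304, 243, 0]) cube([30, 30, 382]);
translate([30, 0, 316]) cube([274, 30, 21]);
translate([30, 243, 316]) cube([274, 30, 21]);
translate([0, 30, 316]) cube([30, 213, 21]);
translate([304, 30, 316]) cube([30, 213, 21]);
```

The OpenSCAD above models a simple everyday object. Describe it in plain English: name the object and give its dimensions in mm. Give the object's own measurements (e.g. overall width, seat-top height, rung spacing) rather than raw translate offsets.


A four-legged stool. The seat is a 334×273×38 mm slab whose top surface is at z = 420 mm; four square legs, each 30×30 mm in cross-section, run from the floor (z = 0) to the underside of the seat, each flush with a corner of the seat. Four stretchers, 30 mm wide and 21 mm tall, connect adjacent legs with their undersides at z = 316 mm, each running between the inner faces of the legs it joins and aligned with the legs' outer faces on the other axis.


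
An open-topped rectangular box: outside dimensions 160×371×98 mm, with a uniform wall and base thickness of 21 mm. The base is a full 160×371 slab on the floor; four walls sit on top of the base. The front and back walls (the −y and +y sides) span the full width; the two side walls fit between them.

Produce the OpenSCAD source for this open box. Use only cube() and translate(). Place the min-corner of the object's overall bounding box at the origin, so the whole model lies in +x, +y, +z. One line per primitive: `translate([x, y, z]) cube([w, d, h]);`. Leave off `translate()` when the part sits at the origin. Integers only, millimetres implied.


cube([160, 371, 21]);
translate([0, 0, 21]) cube([160, 21, 77]);
translate([0, 350, 21]) cube([160, 21, 77]);
translate([0, 21, 21]) cube([21, 329, 77]);
translate([139, 21, 21]) cube([21, 329, 77]);


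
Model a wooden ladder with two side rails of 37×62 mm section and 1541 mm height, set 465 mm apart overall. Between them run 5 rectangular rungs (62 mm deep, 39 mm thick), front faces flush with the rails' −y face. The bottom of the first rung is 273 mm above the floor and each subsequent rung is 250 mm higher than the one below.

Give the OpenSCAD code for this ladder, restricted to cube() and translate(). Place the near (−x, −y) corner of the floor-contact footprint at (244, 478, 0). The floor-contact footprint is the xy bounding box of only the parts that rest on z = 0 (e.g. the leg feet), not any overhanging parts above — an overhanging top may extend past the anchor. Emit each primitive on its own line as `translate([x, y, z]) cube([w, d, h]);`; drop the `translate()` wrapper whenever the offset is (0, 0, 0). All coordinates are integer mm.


translate([244, 478, 0]) cube([37, 62, 1541]);
translate([672, 478, 0]) cube([37, 62, 1541]);
translate([281, 478, 273]) cube([391, 62, 39]);
translate([281, 478, 523]) cube([391, 62, 39]);
translate([281, 478, 773]) cube([391, 62, 39]);
translate([281, 478, 1023]) cube([391, 62, 39]);
translate([281, 478, 1273]) cube([391, 62, 39]);


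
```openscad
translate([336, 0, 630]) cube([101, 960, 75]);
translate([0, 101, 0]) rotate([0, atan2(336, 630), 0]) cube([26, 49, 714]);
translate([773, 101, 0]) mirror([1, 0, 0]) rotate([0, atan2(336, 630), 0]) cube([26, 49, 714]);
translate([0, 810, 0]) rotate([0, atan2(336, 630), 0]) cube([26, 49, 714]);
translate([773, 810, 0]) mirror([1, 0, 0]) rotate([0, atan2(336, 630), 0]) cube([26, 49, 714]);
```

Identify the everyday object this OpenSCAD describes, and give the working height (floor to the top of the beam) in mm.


A sawhorse. The overall height is 705 mm.

A beam across two mirrored pairs of raked legs — a sawhorse. The beam's underside is at z = 630 (matching the legs' vertical rise in atan2(336, 630)) and the beam is 75 mm tall, so its top is at 630 + 75 = 705 mm. The raked legs top out at the beam's underside, so that is the highest point.


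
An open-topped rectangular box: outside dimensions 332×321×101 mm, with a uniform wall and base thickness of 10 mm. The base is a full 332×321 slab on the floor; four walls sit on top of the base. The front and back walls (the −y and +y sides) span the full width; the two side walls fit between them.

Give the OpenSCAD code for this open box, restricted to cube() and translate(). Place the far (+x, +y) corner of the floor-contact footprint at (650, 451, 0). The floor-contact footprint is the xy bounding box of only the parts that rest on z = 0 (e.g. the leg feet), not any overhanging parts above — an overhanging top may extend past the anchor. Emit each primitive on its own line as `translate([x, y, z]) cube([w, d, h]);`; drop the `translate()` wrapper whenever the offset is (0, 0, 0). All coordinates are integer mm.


translate([318, 130, 0]) cube([332, 321, 10]);
translate([318, 130, 10]) cube([332, 10, 91]);
translate([318, 441, 10]) cube([332, 10, 91]);
translate([318, 140, 10]) cube([10, 301, 91]);
translate([640, 140, 10]) cube([10, 301, 91]);


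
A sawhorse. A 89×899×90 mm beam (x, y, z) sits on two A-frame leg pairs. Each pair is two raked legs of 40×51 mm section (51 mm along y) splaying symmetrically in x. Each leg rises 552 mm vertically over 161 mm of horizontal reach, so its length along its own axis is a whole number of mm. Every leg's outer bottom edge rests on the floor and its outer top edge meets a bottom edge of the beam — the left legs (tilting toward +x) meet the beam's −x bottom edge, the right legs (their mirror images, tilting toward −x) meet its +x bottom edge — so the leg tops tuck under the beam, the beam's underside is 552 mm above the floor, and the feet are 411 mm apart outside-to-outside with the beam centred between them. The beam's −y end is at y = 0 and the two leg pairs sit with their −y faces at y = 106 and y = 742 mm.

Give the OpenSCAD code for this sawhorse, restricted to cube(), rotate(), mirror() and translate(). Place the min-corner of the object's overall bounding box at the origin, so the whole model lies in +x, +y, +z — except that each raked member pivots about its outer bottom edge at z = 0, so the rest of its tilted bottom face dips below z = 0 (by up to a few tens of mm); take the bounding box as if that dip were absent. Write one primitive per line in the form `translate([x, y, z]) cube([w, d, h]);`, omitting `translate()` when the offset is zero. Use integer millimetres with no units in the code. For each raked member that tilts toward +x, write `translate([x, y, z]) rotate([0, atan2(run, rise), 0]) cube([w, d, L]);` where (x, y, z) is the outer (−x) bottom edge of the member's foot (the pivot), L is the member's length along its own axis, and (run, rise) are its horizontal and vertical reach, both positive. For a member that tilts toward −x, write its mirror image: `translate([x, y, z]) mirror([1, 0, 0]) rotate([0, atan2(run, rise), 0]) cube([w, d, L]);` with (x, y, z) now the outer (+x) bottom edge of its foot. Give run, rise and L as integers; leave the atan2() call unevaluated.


translate([161, 0, 552]) cube([89, 899, 90]);
translate([0, 106, 0]) rotate([0, atan2(161, 552), 0]) cube([40, 51, 575]);
translate([411, 106, 0]) mirror([1, 0, 0]) rotate([0, atan2(161, 552), 0]) cube([40, 51, 575]);
translate([0, 742, 0]) rotate([0, atan2(161, 552), 0]) cube([40, 51, 575]);
translate([411, 742, 0]) mirror([1, 0, 0]) rotate([0, atan2(161, 552), 0]) cube([40, 51, 575]);


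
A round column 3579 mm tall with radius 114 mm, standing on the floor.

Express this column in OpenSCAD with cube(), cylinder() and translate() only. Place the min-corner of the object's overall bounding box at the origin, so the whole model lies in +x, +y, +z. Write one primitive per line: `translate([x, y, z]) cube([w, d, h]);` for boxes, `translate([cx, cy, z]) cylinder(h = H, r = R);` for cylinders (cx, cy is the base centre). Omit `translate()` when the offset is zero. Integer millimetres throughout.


translate([114, 114, 0]) cylinder(h = 3579, r = 114);


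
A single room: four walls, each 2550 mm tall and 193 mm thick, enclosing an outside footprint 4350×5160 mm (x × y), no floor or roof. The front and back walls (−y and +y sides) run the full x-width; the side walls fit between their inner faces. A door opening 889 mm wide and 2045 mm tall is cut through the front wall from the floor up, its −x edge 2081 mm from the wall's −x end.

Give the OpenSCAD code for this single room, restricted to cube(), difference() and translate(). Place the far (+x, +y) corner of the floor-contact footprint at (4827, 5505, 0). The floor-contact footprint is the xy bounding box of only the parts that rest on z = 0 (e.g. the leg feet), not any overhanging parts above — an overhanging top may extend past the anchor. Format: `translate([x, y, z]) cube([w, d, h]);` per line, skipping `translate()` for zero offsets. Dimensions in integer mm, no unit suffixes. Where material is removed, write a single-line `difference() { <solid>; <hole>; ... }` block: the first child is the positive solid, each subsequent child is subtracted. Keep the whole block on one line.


difference() { translate([477, 345, 0]) cube([4350, 193, 2550]); translate([2558, 345, 0]) cube([889, 193, 2045]); }
translate([477, 5312, 0]) cube([4350, 193, 2550]);
translate([477, 538, 0]) cube([193, 4774, 2550]);
translate([4634, 538, 0]) cube([193, 4774, 2550]);


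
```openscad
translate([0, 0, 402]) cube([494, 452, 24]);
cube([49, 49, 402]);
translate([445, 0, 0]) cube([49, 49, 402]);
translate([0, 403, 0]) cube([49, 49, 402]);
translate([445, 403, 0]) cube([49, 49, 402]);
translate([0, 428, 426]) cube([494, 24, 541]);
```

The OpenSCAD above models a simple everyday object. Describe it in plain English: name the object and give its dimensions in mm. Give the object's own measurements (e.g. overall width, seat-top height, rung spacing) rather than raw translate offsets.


A chair. The seat is a 494×452×24 mm slab with its top at z = 426 mm, on four 49×49 mm corner legs (flush with the seat edges, standing on z = 0). A flat backrest 24 mm thick, 541 mm tall, spans the full seat width and rises from the seat top along its +y edge, rear face flush with the rear of the seat.


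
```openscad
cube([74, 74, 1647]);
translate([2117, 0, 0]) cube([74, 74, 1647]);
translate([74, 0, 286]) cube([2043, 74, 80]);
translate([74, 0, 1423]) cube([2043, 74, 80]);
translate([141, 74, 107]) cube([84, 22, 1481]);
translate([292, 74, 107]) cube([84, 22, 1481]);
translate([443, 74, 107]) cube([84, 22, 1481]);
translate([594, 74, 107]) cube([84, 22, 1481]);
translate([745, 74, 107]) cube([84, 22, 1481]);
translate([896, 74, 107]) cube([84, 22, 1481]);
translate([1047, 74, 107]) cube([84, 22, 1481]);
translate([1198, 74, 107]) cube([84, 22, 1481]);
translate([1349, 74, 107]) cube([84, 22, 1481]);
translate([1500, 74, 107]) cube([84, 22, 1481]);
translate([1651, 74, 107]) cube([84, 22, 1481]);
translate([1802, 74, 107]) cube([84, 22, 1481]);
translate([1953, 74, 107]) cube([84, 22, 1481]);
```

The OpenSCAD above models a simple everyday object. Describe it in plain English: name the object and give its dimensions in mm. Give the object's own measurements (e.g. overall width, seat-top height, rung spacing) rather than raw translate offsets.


A fence section. Two 74×74 mm posts, 1647 mm tall, stand on the floor with a clear span of 2043 mm between their inner faces. Two horizontal rails of 74×80 mm section span the gap between the posts with their undersides at z = 286 mm and z = 1423 mm, flush with the posts' −y face. 13 pickets, each 84 mm wide, 22 mm thick and 1481 mm tall, are fixed to the +y face of the rails with their bottoms at z = 107 mm, spaced across the span with a 67 mm gap after the −x post and between neighbouring pickets, with 80 mm left before the +x post.


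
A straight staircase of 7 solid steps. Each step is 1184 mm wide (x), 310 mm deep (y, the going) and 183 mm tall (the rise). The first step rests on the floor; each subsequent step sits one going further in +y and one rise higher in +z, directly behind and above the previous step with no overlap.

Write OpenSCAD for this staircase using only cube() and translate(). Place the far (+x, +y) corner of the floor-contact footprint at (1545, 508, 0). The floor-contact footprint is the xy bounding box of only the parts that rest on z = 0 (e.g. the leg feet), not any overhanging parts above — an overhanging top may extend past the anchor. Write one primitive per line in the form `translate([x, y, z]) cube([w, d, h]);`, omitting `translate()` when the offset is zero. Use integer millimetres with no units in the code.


translate([361, 198, 0]) cube([1184, 310, 183]);
translate([361, 508, 183]) cube([1184, 310, 183]);
translate([361, 818, 366]) cube([1184, 310, 183]);
translate([361, 1128, 549]) cube([1184, 310, 183]);
translate([361, 1438, 732]) cube([1184, 310, 183]);
translate([361, 1748, 915]) cube([1184, 310, 183]);
translate([361, 2058, 1098]) cube([1184, 310, 183]);


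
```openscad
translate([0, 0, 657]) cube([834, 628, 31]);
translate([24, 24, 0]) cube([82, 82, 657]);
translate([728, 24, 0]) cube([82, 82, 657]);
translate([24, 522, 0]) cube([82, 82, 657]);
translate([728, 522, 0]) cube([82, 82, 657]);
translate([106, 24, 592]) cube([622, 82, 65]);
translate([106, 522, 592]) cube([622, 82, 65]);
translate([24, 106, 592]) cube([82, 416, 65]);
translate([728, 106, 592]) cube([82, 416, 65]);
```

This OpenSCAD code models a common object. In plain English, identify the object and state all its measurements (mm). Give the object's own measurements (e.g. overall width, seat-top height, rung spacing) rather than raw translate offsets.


A rectangular dining table. The top is 834×628×31 mm with its upper surface at z = 688 mm. It stands on four 82×82 mm square legs, each inset 24 mm from the nearest pair of top edges, running from the floor to the underside of the top. Four apron rails, 82 mm thick and 65 mm tall, run between adjacent legs with their top edges flush with the underside of the top and their outer faces flush with the legs' outer faces.


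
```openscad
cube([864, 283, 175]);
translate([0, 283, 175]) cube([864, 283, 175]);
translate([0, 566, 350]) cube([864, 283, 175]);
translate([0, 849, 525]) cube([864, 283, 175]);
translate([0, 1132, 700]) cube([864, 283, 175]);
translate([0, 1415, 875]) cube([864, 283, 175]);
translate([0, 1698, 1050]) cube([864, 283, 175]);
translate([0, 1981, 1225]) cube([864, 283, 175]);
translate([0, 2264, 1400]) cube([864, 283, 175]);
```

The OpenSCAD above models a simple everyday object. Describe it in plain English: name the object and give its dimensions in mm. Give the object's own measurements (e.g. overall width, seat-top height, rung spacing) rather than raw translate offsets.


A straight staircase of 9 solid steps. Each step is 864 mm wide (x), 283 mm deep (y, the going) and 175 mm tall (the rise). The first step rests on the floor; each subsequent step sits one going further in +y and one rise higher in +z, directly behind and above the previous step with no overlap.


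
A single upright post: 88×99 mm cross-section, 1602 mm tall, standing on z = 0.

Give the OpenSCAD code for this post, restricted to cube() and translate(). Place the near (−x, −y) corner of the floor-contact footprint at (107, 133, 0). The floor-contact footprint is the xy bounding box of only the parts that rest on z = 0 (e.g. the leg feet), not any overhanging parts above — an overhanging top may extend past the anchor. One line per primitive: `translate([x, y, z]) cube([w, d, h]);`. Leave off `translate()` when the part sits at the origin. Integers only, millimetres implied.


translate([107, 133, 0]) cube([88, 99, 1602]);


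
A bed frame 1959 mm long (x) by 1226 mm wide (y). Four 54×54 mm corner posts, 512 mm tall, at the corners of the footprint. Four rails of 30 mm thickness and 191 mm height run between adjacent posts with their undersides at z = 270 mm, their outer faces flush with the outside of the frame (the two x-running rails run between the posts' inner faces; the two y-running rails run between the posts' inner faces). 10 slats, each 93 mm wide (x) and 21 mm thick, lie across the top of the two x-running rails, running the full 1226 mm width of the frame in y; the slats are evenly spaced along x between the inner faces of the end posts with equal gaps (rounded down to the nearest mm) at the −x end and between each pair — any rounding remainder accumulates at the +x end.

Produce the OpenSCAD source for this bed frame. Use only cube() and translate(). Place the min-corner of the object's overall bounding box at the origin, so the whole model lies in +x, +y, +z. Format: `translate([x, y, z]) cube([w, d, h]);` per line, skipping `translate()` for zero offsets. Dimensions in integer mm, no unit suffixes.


cube([54, 54, 512]);
translate([0, 1172, 0]) cube([54, 54, 512]);
translate([1905, 0, 0]) cube([54, 54, 512]);
translate([1905, 1172, 0]) cube([54, 54, 512]);
translate([54, 0, 270]) cube([1851, 30, 191]);
translate([54, 1196, 270]) cube([1851, 30, 191]);
translate([0, 54, 270]) cube([30, 1118, 191]);
translate([1929, 54, 270]) cube([30, 1118, 191]);
translate([137, 0, 461]) cube([93, 1226, 21]);
translate([313, 0, 461]) cube([93, 1226, 21]);
translate([489, 0, 461]) cube([93, 1226, 21]);
translate([665, 0, 461]) cube([93, 1226, 21]);
translate([841, 0, 461]) cube([93, 1226, 21]);
translate([1017, 0, 461]) cube([93, 1226, 21]);
translate([1193, 0, 461]) cube([93, 1226, 21]);
translate([1369, 0, 461]) cube([93, 1226, 21]);
translate([1545, 0, 461]) cube([93, 1226, 21]);
translate([1721, 0, 461]) cube([93, 1226, 21]);


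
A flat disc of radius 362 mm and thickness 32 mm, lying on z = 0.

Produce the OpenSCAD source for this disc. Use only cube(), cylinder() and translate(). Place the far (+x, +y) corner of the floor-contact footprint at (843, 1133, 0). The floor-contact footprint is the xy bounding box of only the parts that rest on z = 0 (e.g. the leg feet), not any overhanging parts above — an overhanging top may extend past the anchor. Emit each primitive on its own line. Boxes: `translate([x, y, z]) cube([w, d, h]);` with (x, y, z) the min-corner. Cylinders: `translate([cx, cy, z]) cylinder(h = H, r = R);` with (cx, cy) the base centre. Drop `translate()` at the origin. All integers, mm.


translate([481, 771, 0]) cylinder(h = 32, r = 362);


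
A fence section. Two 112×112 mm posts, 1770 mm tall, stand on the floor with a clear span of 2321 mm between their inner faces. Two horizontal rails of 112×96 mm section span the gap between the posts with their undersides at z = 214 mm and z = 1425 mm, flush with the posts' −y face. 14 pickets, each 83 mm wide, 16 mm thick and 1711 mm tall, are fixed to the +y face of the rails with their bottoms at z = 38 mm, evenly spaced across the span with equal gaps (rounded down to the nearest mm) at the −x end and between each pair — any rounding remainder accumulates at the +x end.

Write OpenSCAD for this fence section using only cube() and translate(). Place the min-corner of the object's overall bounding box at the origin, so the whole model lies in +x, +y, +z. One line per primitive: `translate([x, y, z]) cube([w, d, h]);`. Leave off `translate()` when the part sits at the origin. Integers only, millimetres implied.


cube([112, 112, 1770]);
translate([2433, 0, 0]) cube([112, 112, 1770]);
translate([112, 0, 214]) cube([2321, 112, 96]);
translate([112, 0, 1425]) cube([2321, 112, 96]);
translate([189, 112, 38]) cube([83, 16, 1711]);
translate([349, 112, 38]) cube([83, 16, 1711]);
translate([509, 112, 38]) cube([83, 16, 1711]);
translate([669, 112, 38]) cube([83, 16, 1711]);
translate([829, 112, 38]) cube([83, 16, 1711]);
translate([989, 112, 38]) cube([83, 16, 1711]);
translate([1149, 112, 38]) cube([83, 16, 1711]);
translate([1309, 112, 38]) cube([83, 16, 1711]);
translate([1469, 112, 38]) cube([83, 16, 1711]);
translate([1629, 112, 38]) cube([83, 16, 1711]);
translate([1789, 112, 38]) cube([83, 16, 1711]);
translate([1949, 112, 38]) cube([83, 16, 1711]);
translate([2109, 112, 38]) cube([83, 16, 1711]);
translate([2269, 112, 38]) cube([83, 16, 1711]);


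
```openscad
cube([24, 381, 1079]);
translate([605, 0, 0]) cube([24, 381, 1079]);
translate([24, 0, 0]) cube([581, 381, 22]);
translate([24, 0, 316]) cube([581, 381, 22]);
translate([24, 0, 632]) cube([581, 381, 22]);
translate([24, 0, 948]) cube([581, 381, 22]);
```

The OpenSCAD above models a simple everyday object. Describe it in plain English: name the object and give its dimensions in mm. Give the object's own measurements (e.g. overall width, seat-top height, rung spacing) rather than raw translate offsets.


An open bookshelf. Two side panels, each 24 mm thick, 381 mm deep and 1079 mm tall, stand 629 mm apart (outside-to-outside). Between them sit 4 shelves, each 22 mm thick and 381 mm deep, spanning the full gap between the sides. The bottom shelf rests on the floor (its underside at z = 0) and the clear gap between one shelf's top and the next shelf's underside is 294 mm.


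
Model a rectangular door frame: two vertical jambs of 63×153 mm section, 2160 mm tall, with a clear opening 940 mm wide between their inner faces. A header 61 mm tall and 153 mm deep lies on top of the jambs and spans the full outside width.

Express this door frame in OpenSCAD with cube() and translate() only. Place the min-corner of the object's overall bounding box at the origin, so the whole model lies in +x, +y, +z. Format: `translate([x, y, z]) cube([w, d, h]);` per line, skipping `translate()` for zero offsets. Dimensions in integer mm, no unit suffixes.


cube([63, 153, 2160]);
translate([1003, 0, 0]) cube([63, 153, 2160]);
translate([0, 0, 2160]) cube([1066, 153, 61]);


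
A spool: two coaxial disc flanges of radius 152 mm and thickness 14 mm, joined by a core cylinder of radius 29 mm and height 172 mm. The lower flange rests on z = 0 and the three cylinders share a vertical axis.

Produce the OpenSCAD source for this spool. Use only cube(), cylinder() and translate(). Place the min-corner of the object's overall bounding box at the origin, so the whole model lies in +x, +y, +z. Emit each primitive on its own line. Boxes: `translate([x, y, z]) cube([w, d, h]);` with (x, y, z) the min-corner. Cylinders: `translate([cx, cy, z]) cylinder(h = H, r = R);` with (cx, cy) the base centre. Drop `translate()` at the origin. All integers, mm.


translate([152, 152, 0]) cylinder(h = 14, r = 152);
translate([152, 152, 14]) cylinder(h = 172, r = 29);
translate([152, 152, 186]) cylinder(h = 14, r = 152);


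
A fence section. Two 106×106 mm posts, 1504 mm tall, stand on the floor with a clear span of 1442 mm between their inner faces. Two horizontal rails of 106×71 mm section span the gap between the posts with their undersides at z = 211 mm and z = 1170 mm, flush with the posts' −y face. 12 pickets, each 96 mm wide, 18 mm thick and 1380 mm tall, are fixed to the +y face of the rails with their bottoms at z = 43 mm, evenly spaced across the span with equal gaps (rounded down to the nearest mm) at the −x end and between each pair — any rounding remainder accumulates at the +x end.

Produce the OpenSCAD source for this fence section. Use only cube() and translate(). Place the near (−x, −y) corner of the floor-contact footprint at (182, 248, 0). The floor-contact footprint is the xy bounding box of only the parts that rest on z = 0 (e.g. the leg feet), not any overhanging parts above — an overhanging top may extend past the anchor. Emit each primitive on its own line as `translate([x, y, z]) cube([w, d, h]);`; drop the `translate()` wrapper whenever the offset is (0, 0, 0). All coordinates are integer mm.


translate([182, 248, 0]) cube([106, 106, 1504]);
translate([1730, 248, 0]) cube([106, 106, 1504]);
translate([288, 248, 211]) cube([1442, 106, 71]);
translate([288, 248, 1170]) cube([1442, 106, 71]);
translate([310, 354, 43]) cube([96, 18, 1380]);
translate([428, 354, 43]) cube([96, 18, 1380]);
translate([546, 354, 43]) cube([96, 18, 1380]);
translate([664, 354, 43]) cube([96, 18, 1380]);
translate([782, 354, 43]) cube([96, 18, 1380]);
translate([900, 354, 43]) cube([96, 18, 1380]);
translate([1018, 354, 43]) cube([96, 18, 1380]);
translate([1136, 354, 43]) cube([96, 18, 1380]);
translate([1254, 354, 43]) cube([96, 18, 1380]);
translate([1372, 354, 43]) cube([96, 18, 1380]);
translate([1490, 354, 43]) cube([96, 18, 1380]);
translate([1608, 354, 43]) cube([96, 18, 1380]);


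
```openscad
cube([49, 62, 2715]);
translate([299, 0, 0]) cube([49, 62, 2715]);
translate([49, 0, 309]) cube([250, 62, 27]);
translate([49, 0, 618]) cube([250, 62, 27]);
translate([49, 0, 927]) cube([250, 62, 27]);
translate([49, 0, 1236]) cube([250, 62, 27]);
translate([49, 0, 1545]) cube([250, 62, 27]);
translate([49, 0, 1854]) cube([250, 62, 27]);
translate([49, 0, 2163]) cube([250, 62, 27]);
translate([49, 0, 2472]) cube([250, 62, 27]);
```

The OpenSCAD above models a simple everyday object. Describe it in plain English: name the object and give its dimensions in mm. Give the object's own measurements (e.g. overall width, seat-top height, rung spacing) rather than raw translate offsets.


A straight ladder. Two 49×62 mm vertical rails, 2715 mm tall, stand 348 mm apart (outside-to-outside) with their front faces coplanar on the −y side. 8 rungs, each 62 mm deep and 27 mm tall, span between the inner faces of the rails, front faces flush with the rails. The lowest rung's underside is at z = 309 mm and rungs are spaced 309 mm apart (underside to underside).


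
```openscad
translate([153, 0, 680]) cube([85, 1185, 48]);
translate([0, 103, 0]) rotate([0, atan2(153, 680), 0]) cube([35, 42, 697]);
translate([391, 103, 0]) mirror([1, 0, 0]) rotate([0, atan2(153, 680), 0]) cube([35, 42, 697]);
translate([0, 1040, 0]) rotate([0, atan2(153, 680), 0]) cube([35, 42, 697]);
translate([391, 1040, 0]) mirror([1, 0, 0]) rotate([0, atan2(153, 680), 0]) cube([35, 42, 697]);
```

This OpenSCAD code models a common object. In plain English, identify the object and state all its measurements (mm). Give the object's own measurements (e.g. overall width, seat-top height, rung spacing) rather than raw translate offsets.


A sawhorse. A 85×1185×48 mm beam (x, y, z) sits on two A-frame leg pairs. Each pair is two raked legs of 35×42 mm section (42 mm along y) splaying symmetrically in x. Each leg rises 680 mm vertically over 153 mm of horizontal reach and is 697 mm long along its own axis. Every leg's outer bottom edge rests on the floor and its outer top edge meets a bottom edge of the beam — the left legs (tilting toward +x) meet the beam's −x bottom edge, the right legs (their mirror images, tilting toward −x) meet its +x bottom edge — so the leg tops tuck under the beam, the beam's underside is 680 mm above the floor, and the feet are 391 mm apart outside-to-outside with the beam centred between them. The two leg pairs are set in 103 mm from either end of the beam.


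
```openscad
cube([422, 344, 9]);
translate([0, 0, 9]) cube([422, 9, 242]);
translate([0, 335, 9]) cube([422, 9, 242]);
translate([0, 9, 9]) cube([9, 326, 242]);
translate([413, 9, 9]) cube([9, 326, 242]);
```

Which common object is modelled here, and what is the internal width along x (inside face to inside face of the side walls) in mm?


An open box. The internal width is 404 mm.

A 422×344 base slab with four walls standing on it — an open box. The base is 422 mm wide and the walls are 9 mm thick, so the internal width is 422 − 2 × 9 = 404 mm.


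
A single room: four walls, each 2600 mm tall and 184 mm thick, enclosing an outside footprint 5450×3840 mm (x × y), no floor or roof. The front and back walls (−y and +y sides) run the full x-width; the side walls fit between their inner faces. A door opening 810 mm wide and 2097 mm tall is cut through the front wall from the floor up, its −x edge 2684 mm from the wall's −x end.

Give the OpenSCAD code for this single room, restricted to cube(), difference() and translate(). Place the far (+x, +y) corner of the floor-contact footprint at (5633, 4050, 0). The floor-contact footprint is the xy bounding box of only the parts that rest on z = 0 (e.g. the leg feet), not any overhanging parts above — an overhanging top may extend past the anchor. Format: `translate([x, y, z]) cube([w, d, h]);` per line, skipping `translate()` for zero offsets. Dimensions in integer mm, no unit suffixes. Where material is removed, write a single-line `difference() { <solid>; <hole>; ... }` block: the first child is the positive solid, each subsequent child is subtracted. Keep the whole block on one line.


difference() { translate([183, 210, 0]) cube([5450, 184, 2600]); translate([2867, 210, 0]) cube([810, 184, 2097]); }
translate([183, 3866, 0]) cube([5450, 184, 2600]);
translate([183, 394, 0]) cube([184, 3472, 2600]);
translate([5449, 394, 0]) cube([184, 3472, 2600]);


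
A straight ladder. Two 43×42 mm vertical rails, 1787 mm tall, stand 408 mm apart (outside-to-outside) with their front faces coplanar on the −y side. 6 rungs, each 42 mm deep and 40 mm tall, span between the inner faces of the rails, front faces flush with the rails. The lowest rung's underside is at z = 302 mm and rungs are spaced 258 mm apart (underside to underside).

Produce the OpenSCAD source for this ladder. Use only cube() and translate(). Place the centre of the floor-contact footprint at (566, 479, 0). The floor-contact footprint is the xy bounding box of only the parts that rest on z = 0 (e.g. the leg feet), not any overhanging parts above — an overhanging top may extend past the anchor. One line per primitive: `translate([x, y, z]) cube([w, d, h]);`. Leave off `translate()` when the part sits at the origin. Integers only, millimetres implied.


// rung span = 408 - 2*43 = 322
// rung[k] z = 302 + k*258
translate([362, 458, 0]) cube([43, 42, 1787]);
translate([727, 458, 0]) cube([43, 42, 1787]);
translate([405, 458, 302]) cube([322, 42, 40]);
translate([405, 458, 560]) cube([322, 42, 40]);
translate([405, 458, 818]) cube([322, 42, 40]);
translate([405, 458, 1076]) cube([322, 42, 40]);
translate([405, 458, 1334]) cube([322, 42, 40]);
translate([405, 458, 1592]) cube([322, 42, 40]);


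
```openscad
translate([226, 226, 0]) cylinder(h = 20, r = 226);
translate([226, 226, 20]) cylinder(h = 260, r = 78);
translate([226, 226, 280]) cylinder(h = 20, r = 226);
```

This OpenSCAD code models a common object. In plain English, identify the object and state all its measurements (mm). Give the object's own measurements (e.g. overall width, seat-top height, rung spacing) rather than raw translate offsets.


A spool: two coaxial disc flanges of radius 226 mm and thickness 20 mm, joined by a core cylinder of radius 78 mm and height 260 mm. The lower flange rests on z = 0 and the three cylinders share a vertical axis.


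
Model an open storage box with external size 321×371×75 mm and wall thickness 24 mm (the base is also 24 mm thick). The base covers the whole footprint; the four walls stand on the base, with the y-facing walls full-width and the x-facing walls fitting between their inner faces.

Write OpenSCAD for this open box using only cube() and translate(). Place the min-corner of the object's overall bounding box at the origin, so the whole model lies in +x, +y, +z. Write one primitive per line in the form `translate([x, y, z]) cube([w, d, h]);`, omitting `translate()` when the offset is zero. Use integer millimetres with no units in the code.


cube([321, 371, 24]);
translate([0, 0, 24]) cube([321, 24, 51]);
translate([0, 347, 24]) cube([321, 24, 51]);
translate([0, 24, 24]) cube([24, 323, 51]);
translate([297, 24, 24]) cube([24, 323, 51]);


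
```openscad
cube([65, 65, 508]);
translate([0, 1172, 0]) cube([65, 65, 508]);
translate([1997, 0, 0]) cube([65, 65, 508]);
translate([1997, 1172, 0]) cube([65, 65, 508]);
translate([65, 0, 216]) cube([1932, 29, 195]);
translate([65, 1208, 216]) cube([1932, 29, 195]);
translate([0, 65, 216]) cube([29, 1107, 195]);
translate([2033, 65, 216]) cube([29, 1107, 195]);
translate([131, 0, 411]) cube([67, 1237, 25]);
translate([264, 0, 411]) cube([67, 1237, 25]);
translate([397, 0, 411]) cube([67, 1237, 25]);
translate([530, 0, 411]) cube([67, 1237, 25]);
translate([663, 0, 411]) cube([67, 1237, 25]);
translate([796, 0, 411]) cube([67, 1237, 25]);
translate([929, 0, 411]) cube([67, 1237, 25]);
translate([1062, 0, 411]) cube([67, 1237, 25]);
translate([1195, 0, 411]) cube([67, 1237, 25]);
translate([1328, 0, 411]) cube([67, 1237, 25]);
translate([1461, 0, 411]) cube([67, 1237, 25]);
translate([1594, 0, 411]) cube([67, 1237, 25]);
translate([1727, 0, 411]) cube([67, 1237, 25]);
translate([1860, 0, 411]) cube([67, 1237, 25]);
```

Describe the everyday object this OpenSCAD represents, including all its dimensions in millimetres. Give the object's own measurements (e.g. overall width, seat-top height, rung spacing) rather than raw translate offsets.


A bed frame 2062 mm long (x) by 1237 mm wide (y). Four 65×65 mm corner posts, 508 mm tall, at the corners of the footprint. Four rails of 29 mm thickness and 195 mm height run between adjacent posts with their undersides at z = 216 mm, their outer faces flush with the outside of the frame (the two x-running rails run between the posts' inner faces; the two y-running rails run between the posts' inner faces). 14 slats, each 67 mm wide (x) and 25 mm thick, lie across the top of the two x-running rails, running the full 1237 mm width of the frame in y; along x they sit between the end posts with a 66 mm gap after the −x posts and between neighbouring slats, leaving 70 mm before the +x posts.


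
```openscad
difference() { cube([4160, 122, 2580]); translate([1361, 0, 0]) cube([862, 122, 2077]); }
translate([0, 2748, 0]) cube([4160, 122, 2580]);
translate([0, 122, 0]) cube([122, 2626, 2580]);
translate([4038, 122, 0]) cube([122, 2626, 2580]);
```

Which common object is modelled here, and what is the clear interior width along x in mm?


A single room. The interior width is 3916 mm.

Four walls enclosing a rectangle with a door in the front wall — a room. Outside width 4160 minus two 122 mm walls gives 3916 mm.


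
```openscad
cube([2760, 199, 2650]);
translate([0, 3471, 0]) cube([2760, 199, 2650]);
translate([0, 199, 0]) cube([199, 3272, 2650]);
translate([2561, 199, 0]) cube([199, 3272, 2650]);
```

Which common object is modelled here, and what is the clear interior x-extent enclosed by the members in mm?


A house (or room) frame. The interior width is 2362 mm.

Four 2650 mm walls enclosing a rectangle with no floor or roof — a room or house frame. Outside width is 2760 mm and wall thickness is 199 mm, so the interior width is 2760 − 2 × 199 = 2362 mm.


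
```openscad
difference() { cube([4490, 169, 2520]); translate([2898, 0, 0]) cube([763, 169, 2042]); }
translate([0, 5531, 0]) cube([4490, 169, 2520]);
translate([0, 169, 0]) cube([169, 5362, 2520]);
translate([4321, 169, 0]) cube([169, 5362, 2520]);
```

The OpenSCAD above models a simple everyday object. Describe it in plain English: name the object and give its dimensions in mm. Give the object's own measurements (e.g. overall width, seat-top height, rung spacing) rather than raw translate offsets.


A single room: four walls, each 2520 mm tall and 169 mm thick, enclosing an outside footprint 4490×5700 mm (x × y), no floor or roof. The front and back walls (−y and +y sides) run the full x-width; the side walls fit between their inner faces. A door opening 763 mm wide and 2042 mm tall is cut through the front wall from the floor up, its −x edge 2898 mm from the wall's −x end.


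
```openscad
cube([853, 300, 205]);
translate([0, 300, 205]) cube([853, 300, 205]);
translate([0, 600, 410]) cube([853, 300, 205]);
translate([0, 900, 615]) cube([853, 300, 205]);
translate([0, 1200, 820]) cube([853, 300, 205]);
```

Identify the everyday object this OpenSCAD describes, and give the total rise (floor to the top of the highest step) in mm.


A staircase. The total rise is 1025 mm.

5 identical blocks, each offset up and back from the previous — a staircase. Each step is 205 mm tall and there are 5 of them, so the total rise is 5 × 205 = 1025 mm.


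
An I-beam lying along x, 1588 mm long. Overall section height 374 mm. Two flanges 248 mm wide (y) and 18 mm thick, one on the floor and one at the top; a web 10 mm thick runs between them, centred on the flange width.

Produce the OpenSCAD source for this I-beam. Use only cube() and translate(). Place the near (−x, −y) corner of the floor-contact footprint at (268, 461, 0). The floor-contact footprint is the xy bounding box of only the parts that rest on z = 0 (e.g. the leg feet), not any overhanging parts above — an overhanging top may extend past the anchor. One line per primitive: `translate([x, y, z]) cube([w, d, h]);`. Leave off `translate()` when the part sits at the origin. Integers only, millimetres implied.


translate([268, 461, 0]) cube([1588, 248, 18]);
translate([268, 580, 18]) cube([1588, 10, 338]);
translate([268, 461, 356]) cube([1588, 248, 18]);


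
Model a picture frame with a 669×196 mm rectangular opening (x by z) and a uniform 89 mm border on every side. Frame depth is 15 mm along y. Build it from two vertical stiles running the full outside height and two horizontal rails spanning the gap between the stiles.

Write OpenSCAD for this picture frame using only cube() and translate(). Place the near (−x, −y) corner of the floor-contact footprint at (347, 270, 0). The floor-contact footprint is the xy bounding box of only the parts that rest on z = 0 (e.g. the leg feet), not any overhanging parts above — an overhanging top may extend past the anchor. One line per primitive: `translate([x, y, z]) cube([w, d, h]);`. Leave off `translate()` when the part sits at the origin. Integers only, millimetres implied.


translate([347, 270, 0]) cube([89, 15, 374]);
translate([1105, 270, 0]) cube([89, 15, 374]);
translate([436, 270, 0]) cube([669, 15, 89]);
translate([436, 270, 285]) cube([669, 15, 89]);
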